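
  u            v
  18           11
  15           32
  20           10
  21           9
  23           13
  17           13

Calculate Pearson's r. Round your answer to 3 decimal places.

n = 6, Σu = 114, Σv = 88, Σu² = 2208, Σv² = 1664, Σuv = 1587
nΣuv − ΣuΣv = 9522 − 10032 = -510
nΣu² − (Σu)² = 13248 − 12996 = 252; nΣv² − (Σv)² = 9984 − 7744 = 2240
r = -510 / √(252 × 2240) = -510 / 751.3188 ≈ -0.679

-0.679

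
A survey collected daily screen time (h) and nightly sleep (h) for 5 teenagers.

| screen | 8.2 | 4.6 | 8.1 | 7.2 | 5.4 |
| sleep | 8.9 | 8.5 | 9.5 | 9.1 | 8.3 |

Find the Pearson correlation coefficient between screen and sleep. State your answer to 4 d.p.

n = 5, Σx = 33.5, Σy = 44.3, Σx² = 235.01, Σy² = 393.41, Σxy = 299.37
nΣxy − ΣxΣy = 1496.85 − 1484.05 = 12.8
nΣx² − (Σx)² = 1175.05 − 1122.25 = 52.8; nΣy² − (Σy)² = 1967.05 − 1962.49 = 4.56
r = 12.8 / √(52.8 × 4.56) = 12.8 / 15.5167 ≈ 0.8249

0.8249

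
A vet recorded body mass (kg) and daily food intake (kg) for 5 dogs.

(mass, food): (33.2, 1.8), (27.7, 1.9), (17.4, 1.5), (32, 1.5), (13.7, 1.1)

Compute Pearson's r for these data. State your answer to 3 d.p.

n = 5, Σx = 124, Σy = 7.8, Σx² = 3383.98, Σy² = 12.56, Σxy = 201.56
nΣxy − ΣxΣy = 1007.8 − 967.2 = 40.6
nΣx² − (Σx)² = 16919.9 − 15376 = 1543.9; nΣy² − (Σy)² = 62.8 − 60.84 = 1.96
r = 40.6 / √(1543.9 × 1.96) = 40.6 / 55.0095 ≈ 0.738

0.738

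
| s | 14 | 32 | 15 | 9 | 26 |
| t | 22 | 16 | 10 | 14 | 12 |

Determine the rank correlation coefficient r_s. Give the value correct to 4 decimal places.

-0.1000

Rank s: 2, 5, 3, 1, 4
Rank t: 5, 4, 1, 3, 2
d = rank(s) − rank(t): -3, 1, 2, -2, 2; Σd² = 22
ρ = 1 − 6Σd² / [n(n²−1)] = 1 − 6×22 / (5×24) = 1 − 132/120 ≈ -0.1000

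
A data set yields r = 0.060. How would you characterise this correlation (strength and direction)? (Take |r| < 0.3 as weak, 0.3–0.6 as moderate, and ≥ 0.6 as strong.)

weak positive

r = 0.060 > 0 so the relationship is positive.
|r| = 0.060, which falls in the weak range.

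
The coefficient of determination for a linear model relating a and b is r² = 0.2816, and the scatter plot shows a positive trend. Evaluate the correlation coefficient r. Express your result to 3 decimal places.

|r| = √0.2816 = 0.531
The association is positive, so r = 0.531.

0.531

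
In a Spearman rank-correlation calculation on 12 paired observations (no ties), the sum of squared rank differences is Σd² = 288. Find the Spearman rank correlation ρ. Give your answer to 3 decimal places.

-0.007

ρ = 1 − 6Σd² / [n(n²−1)] = 1 − 6×288 / (12×143)
  = 1 − 1728/1716 = 1 − 1.0070 ≈ -0.007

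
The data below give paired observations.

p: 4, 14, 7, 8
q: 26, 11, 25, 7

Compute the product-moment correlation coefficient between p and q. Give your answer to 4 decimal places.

-0.6594

n = 4, Σp = 33, Σq = 69, Σp² = 325, Σq² = 1471, Σpq = 489
nΣpq − ΣpΣq = 1956 − 2277 = -321
nΣp² − (Σp)² = 1300 − 1089 = 211; nΣq² − (Σq)² = 5884 − 4761 = 1123
r = -321 / √(211 × 1123) = -321 / 486.7782 ≈ -0.6594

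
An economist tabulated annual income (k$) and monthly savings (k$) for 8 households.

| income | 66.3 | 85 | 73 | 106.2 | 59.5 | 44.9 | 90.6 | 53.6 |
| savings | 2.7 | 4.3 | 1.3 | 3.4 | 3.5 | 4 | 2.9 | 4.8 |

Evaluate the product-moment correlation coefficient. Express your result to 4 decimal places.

-0.2489

n = 8, Σx = 579.1, Σy = 26.9, Σx² = 44865.71, Σy² = 98.73, Σxy = 1908.36
nΣxy − ΣxΣy = 15266.88 − 15577.79 = -310.91
nΣx² − (Σx)² = 358925.68 − 335356.81 = 23568.87; nΣy² − (Σy)² = 789.84 − 723.61 = 66.23
r = -310.91 / √(23568.87 × 66.23) = -310.91 / 1249.3864 ≈ -0.2489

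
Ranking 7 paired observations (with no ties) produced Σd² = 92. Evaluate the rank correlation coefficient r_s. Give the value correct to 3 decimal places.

ρ = 1 − 6Σd² / [n(n²−1)] = 1 − 6×92 / (7×48)
  = 1 − 552/336 = 1 − 1.6429 ≈ -0.643

-0.643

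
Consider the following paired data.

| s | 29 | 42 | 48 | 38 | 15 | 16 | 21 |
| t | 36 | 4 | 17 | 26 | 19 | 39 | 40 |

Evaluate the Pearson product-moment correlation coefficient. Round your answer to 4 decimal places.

n = 7, Σs = 209, Σt = 181, Σs² = 7275, Σt² = 5759, Σst = 4765
nΣst − ΣsΣt = 33355 − 37829 = -4474
nΣs² − (Σs)² = 50925 − 43681 = 7244; nΣt² − (Σt)² = 40313 − 32761 = 7552
r = -4474 / √(7244 × 7552) = -4474 / 7396.3970 ≈ -0.6049

-0.6049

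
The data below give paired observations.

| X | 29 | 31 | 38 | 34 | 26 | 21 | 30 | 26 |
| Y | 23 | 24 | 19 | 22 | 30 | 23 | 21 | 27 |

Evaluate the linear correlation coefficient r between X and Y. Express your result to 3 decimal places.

n = 8, ΣX = 235, ΣY = 189, ΣX² = 7095, ΣY² = 4549, ΣXY = 5476
nΣXY − ΣXΣY = 43808 − 44415 = -607
nΣX² − (ΣX)² = 56760 − 55225 = 1535; nΣY² − (ΣY)² = 36392 − 35721 = 671
r = -607 / √(1535 × 671) = -607 / 1014.8818 ≈ -0.598

-0.598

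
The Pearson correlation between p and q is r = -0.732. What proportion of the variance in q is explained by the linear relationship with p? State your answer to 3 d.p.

r² = (-0.732)² = 0.536

0.536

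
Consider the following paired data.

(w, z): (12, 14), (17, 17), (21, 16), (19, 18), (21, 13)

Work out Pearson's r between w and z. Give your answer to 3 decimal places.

n = 5, Σw = 90, Σz = 78, Σw² = 1676, Σz² = 1234, Σwz = 1408
nΣwz − ΣwΣz = 7040 − 7020 = 20
nΣw² − (Σw)² = 8380 − 8100 = 280; nΣz² − (Σz)² = 6170 − 6084 = 86
r = 20 / √(280 × 86) = 20 / 155.1773 ≈ 0.129

0.129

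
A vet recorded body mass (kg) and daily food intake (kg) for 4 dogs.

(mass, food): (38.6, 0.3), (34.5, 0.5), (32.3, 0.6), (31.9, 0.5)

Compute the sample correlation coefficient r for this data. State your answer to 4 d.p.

n = 4, Σx = 137.3, Σy = 1.9, Σx² = 4741.11, Σy² = 0.95, Σxy = 64.16
nΣxy − ΣxΣy = 256.64 − 260.87 = -4.23
nΣx² − (Σx)² = 18964.44 − 18851.29 = 113.15; nΣy² − (Σy)² = 3.8 − 3.61 = 0.19
r = -4.23 / √(113.15 × 0.19) = -4.23 / 4.6366 ≈ -0.9123

-0.9123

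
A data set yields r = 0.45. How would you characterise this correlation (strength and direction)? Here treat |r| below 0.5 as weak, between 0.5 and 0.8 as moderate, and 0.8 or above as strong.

weak positive

r = 0.45 > 0 so the relationship is positive.
|r| = 0.45, which falls in the weak range.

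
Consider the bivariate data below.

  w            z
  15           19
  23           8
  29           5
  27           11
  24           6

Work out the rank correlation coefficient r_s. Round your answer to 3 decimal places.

Rank w: 1, 2, 5, 4, 3
Rank z: 5, 3, 1, 4, 2
d = rank(w) − rank(z): -4, -1, 4, 0, 1; Σd² = 34
ρ = 1 − 6Σd² / [n(n²−1)] = 1 − 6×34 / (5×24) = 1 − 204/120 ≈ -0.700

-0.700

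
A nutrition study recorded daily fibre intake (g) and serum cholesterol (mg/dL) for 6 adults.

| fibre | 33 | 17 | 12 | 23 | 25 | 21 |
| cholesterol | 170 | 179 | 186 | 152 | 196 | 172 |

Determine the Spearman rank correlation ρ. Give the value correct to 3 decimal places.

-0.314

Rank fibre: 6, 2, 1, 4, 5, 3
Rank cholesterol: 2, 4, 5, 1, 6, 3
d = rank(fibre) − rank(cholesterol): 4, -2, -4, 3, -1, 0; Σd² = 46
ρ = 1 − 6Σd² / [n(n²−1)] = 1 − 6×46 / (6×35) = 1 − 276/210 ≈ -0.314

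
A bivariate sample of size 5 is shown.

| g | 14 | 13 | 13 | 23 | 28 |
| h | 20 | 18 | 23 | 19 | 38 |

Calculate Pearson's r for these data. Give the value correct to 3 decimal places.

0.729

n = 5, Σg = 91, Σh = 118, Σg² = 1847, Σh² = 3058, Σgh = 2314
nΣgh − ΣgΣh = 11570 − 10738 = 832
nΣg² − (Σg)² = 9235 − 8281 = 954; nΣh² − (Σh)² = 15290 − 13924 = 1366
r = 832 / √(954 × 1366) = 832 / 1141.5621 ≈ 0.729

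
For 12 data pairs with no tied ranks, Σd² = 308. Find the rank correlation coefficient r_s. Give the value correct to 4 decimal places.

ρ = 1 − 6Σd² / [n(n²−1)] = 1 − 6×308 / (12×143)
  = 1 − 1848/1716 = 1 − 1.07692 ≈ -0.0769

-0.0769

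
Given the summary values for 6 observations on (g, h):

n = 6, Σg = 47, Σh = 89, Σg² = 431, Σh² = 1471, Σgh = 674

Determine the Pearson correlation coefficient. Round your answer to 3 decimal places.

r = (nΣgh − ΣgΣh) / √[(nΣg² − (Σg)²)(nΣh² − (Σh)²)]
Numerator: 6×674 − 47×89 = -139
Denominator: √[(2586 − 2209)(8826 − 7921)] = √[377 × 905] = 584.1104
r = -139 / 584.1104 ≈ -0.238

-0.238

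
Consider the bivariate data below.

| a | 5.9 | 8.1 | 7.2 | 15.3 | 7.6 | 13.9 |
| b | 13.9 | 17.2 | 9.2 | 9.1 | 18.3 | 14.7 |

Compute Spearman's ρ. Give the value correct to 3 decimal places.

-0.143

Rank a: 1, 4, 2, 6, 3, 5
Rank b: 3, 5, 2, 1, 6, 4
d = rank(a) − rank(b): -2, -1, 0, 5, -3, 1; Σd² = 40
ρ = 1 − 6Σd² / [n(n²−1)] = 1 − 6×40 / (6×35) = 1 − 240/210 ≈ -0.143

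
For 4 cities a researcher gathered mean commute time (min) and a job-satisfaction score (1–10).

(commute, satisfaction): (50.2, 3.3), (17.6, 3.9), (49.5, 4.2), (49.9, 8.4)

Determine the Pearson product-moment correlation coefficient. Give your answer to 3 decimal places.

0.299

n = 4, Σx = 167.2, Σy = 19.8, Σx² = 7770.06, Σy² = 114.3, Σxy = 861.36
nΣxy − ΣxΣy = 3445.44 − 3310.56 = 134.88
nΣx² − (Σx)² = 31080.24 − 27955.84 = 3124.4; nΣy² − (Σy)² = 457.2 − 392.04 = 65.16
r = 134.88 / √(3124.4 × 65.16) = 134.88 / 451.2049 ≈ 0.299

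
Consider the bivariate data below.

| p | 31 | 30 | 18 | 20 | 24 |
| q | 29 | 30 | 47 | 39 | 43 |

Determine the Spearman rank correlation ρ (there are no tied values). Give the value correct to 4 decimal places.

Rank p: 5, 4, 1, 2, 3
Rank q: 1, 2, 5, 3, 4
d = rank(p) − rank(q): 4, 2, -4, -1, -1; Σd² = 38
ρ = 1 − 6Σd² / [n(n²−1)] = 1 − 6×38 / (5×24) = 1 − 228/120 ≈ -0.9000

-0.9000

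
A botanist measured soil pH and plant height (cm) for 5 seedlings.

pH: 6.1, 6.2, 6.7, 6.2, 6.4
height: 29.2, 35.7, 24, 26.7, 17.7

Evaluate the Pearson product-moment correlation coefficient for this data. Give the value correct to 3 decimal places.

n = 5, Σx = 31.6, Σy = 133.3, Σx² = 199.94, Σy² = 3729.31, Σxy = 839.08
nΣxy − ΣxΣy = 4195.4 − 4212.28 = -16.88
nΣx² − (Σx)² = 999.7 − 998.56 = 1.14; nΣy² − (Σy)² = 18646.55 − 17768.89 = 877.66
r = -16.88 / √(1.14 × 877.66) = -16.88 / 31.6312 ≈ -0.534

-0.534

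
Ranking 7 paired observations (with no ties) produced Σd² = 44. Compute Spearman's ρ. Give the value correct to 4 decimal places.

ρ = 1 − 6Σd² / [n(n²−1)] = 1 − 6×44 / (7×48)
  = 1 − 264/336 = 1 − 0.78571 ≈ 0.2143

0.2143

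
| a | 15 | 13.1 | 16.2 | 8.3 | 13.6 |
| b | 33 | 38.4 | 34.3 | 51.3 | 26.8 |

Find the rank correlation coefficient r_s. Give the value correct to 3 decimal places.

-0.600

Rank a: 4, 2, 5, 1, 3
Rank b: 2, 4, 3, 5, 1
d = rank(a) − rank(b): 2, -2, 2, -4, 2; Σd² = 32
ρ = 1 − 6Σd² / [n(n²−1)] = 1 − 6×32 / (5×24) = 1 − 192/120 ≈ -0.600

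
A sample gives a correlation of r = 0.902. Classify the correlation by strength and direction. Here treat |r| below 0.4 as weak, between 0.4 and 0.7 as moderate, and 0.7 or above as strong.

strong positive

r = 0.902 > 0 so the relationship is positive.
|r| = 0.902, which falls in the strong range.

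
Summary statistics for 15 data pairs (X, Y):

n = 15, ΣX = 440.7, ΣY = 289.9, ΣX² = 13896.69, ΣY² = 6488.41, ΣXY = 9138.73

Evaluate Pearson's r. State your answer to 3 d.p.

0.678

r = (nΣXY − ΣXΣY) / √[(nΣX² − (ΣX)²)(nΣY² − (ΣY)²)]
Numerator: 15×9138.73 − 440.7×289.9 = 9322.02
Denominator: √[(208450.35 − 194216.49)(97326.15 − 84042.01)] = √[14233.86 × 13284.14] = 13750.8032
r = 9322.02 / 13750.8032 ≈ 0.678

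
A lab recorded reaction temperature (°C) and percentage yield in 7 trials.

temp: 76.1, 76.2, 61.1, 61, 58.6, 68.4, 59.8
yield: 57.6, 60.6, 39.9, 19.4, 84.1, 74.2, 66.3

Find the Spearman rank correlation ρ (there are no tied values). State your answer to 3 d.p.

Rank temp: 6, 7, 4, 3, 1, 5, 2
Rank yield: 3, 4, 2, 1, 7, 6, 5
d = rank(temp) − rank(yield): 3, 3, 2, 2, -6, -1, -3; Σd² = 72
ρ = 1 − 6Σd² / [n(n²−1)] = 1 − 6×72 / (7×48) = 1 − 432/336 ≈ -0.286

-0.286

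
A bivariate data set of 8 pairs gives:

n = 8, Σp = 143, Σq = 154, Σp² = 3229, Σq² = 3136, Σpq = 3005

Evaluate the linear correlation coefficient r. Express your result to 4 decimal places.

0.7426

r = (nΣpq − ΣpΣq) / √[(nΣp² − (Σp)²)(nΣq² − (Σq)²)]
Numerator: 8×3005 − 143×154 = 2018
Denominator: √[(25832 − 20449)(25088 − 23716)] = √[5383 × 1372] = 2717.6232
r = 2018 / 2717.6232 ≈ 0.7426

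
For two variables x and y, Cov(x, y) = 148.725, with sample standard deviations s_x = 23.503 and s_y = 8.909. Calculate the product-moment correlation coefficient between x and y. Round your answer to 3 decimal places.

0.710

r = Cov(x,y) / (s_x · s_y) = 148.725 / (23.503 × 8.909)
  = 148.725 / 209.3882 ≈ 0.710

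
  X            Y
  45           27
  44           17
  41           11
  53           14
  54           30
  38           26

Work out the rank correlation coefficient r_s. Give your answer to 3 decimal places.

Rank X: 4, 3, 2, 5, 6, 1
Rank Y: 5, 3, 1, 2, 6, 4
d = rank(X) − rank(Y): -1, 0, 1, 3, 0, -3; Σd² = 20
ρ = 1 − 6Σd² / [n(n²−1)] = 1 − 6×20 / (6×35) = 1 − 120/210 ≈ 0.429

0.429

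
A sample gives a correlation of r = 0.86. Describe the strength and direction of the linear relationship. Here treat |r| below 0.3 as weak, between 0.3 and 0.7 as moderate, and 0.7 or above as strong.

r = 0.86 > 0 so the relationship is positive.
|r| = 0.86, which falls in the strong range.

strong positive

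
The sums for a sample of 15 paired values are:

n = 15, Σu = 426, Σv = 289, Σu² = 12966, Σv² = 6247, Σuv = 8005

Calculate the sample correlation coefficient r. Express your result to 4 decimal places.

r = (nΣuv − ΣuΣv) / √[(nΣu² − (Σu)²)(nΣv² − (Σv)²)]
Numerator: 15×8005 − 426×289 = -3039
Denominator: √[(194490 − 181476)(93705 − 83521)] = √[13014 × 10184] = 11512.3662
r = -3039 / 11512.3662 ≈ -0.2640

-0.2640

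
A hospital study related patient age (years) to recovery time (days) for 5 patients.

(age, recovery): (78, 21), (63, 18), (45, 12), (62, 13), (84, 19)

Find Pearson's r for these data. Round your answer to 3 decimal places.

n = 5, Σx = 332, Σy = 83, Σx² = 22978, Σy² = 1439, Σxy = 5714
nΣxy − ΣxΣy = 28570 − 27556 = 1014
nΣx² − (Σx)² = 114890 − 110224 = 4666; nΣy² − (Σy)² = 7195 − 6889 = 306
r = 1014 / √(4666 × 306) = 1014 / 1194.9042 ≈ 0.849

0.849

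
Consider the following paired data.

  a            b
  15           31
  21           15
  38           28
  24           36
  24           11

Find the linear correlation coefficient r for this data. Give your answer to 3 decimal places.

n = 5, Σa = 122, Σb = 121, Σa² = 3262, Σb² = 3387, Σab = 2972
nΣab − ΣaΣb = 14860 − 14762 = 98
nΣa² − (Σa)² = 16310 − 14884 = 1426; nΣb² − (Σb)² = 16935 − 14641 = 2294
r = 98 / √(1426 × 2294) = 98 / 1808.6581 ≈ 0.054

0.054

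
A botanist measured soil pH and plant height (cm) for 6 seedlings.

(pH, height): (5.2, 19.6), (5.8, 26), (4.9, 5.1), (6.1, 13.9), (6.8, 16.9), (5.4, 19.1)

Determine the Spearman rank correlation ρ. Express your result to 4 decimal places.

Rank pH: 2, 4, 1, 5, 6, 3
Rank height: 5, 6, 1, 2, 3, 4
d = rank(pH) − rank(height): -3, -2, 0, 3, 3, -1; Σd² = 32
ρ = 1 − 6Σd² / [n(n²−1)] = 1 − 6×32 / (6×35) = 1 − 192/210 ≈ 0.0857

0.0857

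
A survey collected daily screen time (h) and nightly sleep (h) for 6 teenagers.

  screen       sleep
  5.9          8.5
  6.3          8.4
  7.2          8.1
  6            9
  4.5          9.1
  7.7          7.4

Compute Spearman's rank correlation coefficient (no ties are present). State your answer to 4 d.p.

Rank screen: 2, 4, 5, 3, 1, 6
Rank sleep: 4, 3, 2, 5, 6, 1
d = rank(screen) − rank(sleep): -2, 1, 3, -2, -5, 5; Σd² = 68
ρ = 1 − 6Σd² / [n(n²−1)] = 1 − 6×68 / (6×35) = 1 − 408/210 ≈ -0.9429

-0.9429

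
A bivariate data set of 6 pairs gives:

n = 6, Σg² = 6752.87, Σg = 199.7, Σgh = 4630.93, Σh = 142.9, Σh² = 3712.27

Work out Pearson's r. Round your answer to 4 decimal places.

-0.6916

r = (nΣgh − ΣgΣh) / √[(nΣg² − (Σg)²)(nΣh² − (Σh)²)]
Numerator: 6×4630.93 − 199.7×142.9 = -751.55
Denominator: √[(40517.22 − 39880.09)(22273.62 − 20420.41)] = √[637.13 × 1853.21] = 1086.6166
r = -751.55 / 1086.6166 ≈ -0.6916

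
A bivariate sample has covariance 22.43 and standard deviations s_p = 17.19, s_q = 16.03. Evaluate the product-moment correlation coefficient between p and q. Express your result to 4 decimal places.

0.0814

r = Cov(p,q) / (s_p · s_q) = 22.43 / (17.19 × 16.03)
  = 22.43 / 275.5557 ≈ 0.0814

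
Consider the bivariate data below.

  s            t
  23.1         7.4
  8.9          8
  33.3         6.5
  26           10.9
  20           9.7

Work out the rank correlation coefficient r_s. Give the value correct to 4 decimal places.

Rank s: 3, 1, 5, 4, 2
Rank t: 2, 3, 1, 5, 4
d = rank(s) − rank(t): 1, -2, 4, -1, -2; Σd² = 26
ρ = 1 − 6Σd² / [n(n²−1)] = 1 − 6×26 / (5×24) = 1 − 156/120 ≈ -0.3000

-0.3000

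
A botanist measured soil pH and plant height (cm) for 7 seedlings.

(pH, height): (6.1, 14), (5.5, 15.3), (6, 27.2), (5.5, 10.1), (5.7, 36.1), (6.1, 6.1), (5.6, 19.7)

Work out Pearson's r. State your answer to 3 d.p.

-0.110

n = 7, Σx = 40.5, Σy = 128.5, Σx² = 234.77, Σy² = 3000.45, Σxy = 741.6
nΣxy − ΣxΣy = 5191.2 − 5204.25 = -13.05
nΣx² − (Σx)² = 1643.39 − 1640.25 = 3.14; nΣy² − (Σy)² = 21003.15 − 16512.25 = 4490.9
r = -13.05 / √(3.14 × 4490.9) = -13.05 / 118.7494 ≈ -0.110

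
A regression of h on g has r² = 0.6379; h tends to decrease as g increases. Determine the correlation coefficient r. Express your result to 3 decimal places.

|r| = √0.6379 = 0.799
The association is negative, so r = −0.799.

-0.799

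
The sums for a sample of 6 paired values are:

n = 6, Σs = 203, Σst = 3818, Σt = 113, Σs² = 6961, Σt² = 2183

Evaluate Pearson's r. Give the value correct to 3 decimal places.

r = (nΣst − ΣsΣt) / √[(nΣs² − (Σs)²)(nΣt² − (Σt)²)]
Numerator: 6×3818 − 203×113 = -31
Denominator: √[(41766 − 41209)(13098 − 12769)] = √[557 × 329] = 428.0806
r = -31 / 428.0806 ≈ -0.072

-0.072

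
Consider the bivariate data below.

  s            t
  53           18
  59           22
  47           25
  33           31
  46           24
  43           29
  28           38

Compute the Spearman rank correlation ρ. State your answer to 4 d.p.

Rank s: 6, 7, 5, 2, 4, 3, 1
Rank t: 1, 2, 4, 6, 3, 5, 7
d = rank(s) − rank(t): 5, 5, 1, -4, 1, -2, -6; Σd² = 108
ρ = 1 − 6Σd² / [n(n²−1)] = 1 − 6×108 / (7×48) = 1 − 648/336 ≈ -0.9286

-0.9286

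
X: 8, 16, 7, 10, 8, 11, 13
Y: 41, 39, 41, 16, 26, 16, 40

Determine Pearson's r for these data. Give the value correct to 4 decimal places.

n = 7, ΣX = 73, ΣY = 219, ΣX² = 823, ΣY² = 7671, ΣXY = 2303
nΣXY − ΣXΣY = 16121 − 15987 = 134
nΣX² − (ΣX)² = 5761 − 5329 = 432; nΣY² − (ΣY)² = 53697 − 47961 = 5736
r = 134 / √(432 × 5736) = 134 / 1574.1512 ≈ 0.0851

0.0851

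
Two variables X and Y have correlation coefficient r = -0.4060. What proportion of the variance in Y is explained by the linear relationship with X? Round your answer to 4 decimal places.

0.1648

r² = (-0.4060)² = 0.1648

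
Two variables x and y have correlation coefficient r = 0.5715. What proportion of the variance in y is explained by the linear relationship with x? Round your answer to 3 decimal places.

r² = (0.5715)² = 0.327

0.327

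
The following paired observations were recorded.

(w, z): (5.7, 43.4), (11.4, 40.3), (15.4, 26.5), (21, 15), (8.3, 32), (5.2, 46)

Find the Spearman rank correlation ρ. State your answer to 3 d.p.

Rank w: 2, 4, 5, 6, 3, 1
Rank z: 5, 4, 2, 1, 3, 6
d = rank(w) − rank(z): -3, 0, 3, 5, 0, -5; Σd² = 68
ρ = 1 − 6Σd² / [n(n²−1)] = 1 − 6×68 / (6×35) = 1 − 408/210 ≈ -0.943

-0.943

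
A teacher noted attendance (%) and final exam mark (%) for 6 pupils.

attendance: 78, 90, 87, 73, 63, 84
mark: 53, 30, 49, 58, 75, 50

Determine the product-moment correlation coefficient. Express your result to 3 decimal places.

-0.933

n = 6, Σx = 475, Σy = 315, Σx² = 38107, Σy² = 17599, Σxy = 24256
nΣxy − ΣxΣy = 145536 − 149625 = -4089
nΣx² − (Σx)² = 228642 − 225625 = 3017; nΣy² − (Σy)² = 105594 − 99225 = 6369
r = -4089 / √(3017 × 6369) = -4089 / 4383.5229 ≈ -0.933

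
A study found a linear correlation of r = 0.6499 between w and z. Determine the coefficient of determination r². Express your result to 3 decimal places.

r² = (0.6499)² = 0.422

0.422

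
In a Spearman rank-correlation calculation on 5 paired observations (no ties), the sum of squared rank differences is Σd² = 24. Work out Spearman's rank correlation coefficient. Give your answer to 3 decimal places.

ρ = 1 − 6Σd² / [n(n²−1)] = 1 − 6×24 / (5×24)
  = 1 − 144/120 = 1 − 1.2000 ≈ -0.200

-0.200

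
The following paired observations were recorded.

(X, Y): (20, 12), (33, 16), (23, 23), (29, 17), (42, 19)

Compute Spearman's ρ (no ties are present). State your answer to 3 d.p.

0.300

Rank X: 1, 4, 2, 3, 5
Rank Y: 1, 2, 5, 3, 4
d = rank(X) − rank(Y): 0, 2, -3, 0, 1; Σd² = 14
ρ = 1 − 6Σd² / [n(n²−1)] = 1 − 6×14 / (5×24) = 1 − 84/120 ≈ 0.300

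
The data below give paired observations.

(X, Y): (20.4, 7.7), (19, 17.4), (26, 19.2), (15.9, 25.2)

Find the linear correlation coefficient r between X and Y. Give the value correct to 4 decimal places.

n = 4, ΣX = 81.3, ΣY = 69.5, ΣX² = 1705.97, ΣY² = 1365.73, ΣXY = 1387.56
nΣXY − ΣXΣY = 5550.24 − 5650.35 = -100.11
nΣX² − (ΣX)² = 6823.88 − 6609.69 = 214.19; nΣY² − (ΣY)² = 5462.92 − 4830.25 = 632.67
r = -100.11 / √(214.19 × 632.67) = -100.11 / 368.1190 ≈ -0.2720

-0.2720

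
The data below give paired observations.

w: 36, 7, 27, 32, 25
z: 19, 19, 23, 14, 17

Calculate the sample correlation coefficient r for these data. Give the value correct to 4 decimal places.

n = 5, Σw = 127, Σz = 92, Σw² = 3723, Σz² = 1736, Σwz = 2311
nΣwz − ΣwΣz = 11555 − 11684 = -129
nΣw² − (Σw)² = 18615 − 16129 = 2486; nΣz² − (Σz)² = 8680 − 8464 = 216
r = -129 / √(2486 × 216) = -129 / 732.7865 ≈ -0.1760

-0.1760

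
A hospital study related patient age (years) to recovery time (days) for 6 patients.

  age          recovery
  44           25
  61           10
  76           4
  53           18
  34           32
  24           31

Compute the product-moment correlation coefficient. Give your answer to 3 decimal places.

n = 6, Σx = 292, Σy = 120, Σx² = 15974, Σy² = 3050, Σxy = 4800
nΣxy − ΣxΣy = 28800 − 35040 = -6240
nΣx² − (Σx)² = 95844 − 85264 = 10580; nΣy² − (Σy)² = 18300 − 14400 = 3900
r = -6240 / √(10580 × 3900) = -6240 / 6423.5504 ≈ -0.971

-0.971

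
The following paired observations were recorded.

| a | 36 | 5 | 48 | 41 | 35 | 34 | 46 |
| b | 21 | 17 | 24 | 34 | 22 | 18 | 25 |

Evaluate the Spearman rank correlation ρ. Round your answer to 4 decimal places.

0.8214

Rank a: 4, 1, 7, 5, 3, 2, 6
Rank b: 3, 1, 5, 7, 4, 2, 6
d = rank(a) − rank(b): 1, 0, 2, -2, -1, 0, 0; Σd² = 10
ρ = 1 − 6Σd² / [n(n²−1)] = 1 − 6×10 / (7×48) = 1 − 60/336 ≈ 0.8214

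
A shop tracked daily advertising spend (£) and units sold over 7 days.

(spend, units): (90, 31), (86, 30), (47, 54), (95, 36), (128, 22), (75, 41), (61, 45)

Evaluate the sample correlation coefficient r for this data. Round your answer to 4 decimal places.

-0.9436

n = 7, Σx = 582, Σy = 259, Σx² = 52460, Σy² = 10263, Σxy = 19964
nΣxy − ΣxΣy = 139748 − 150738 = -10990
nΣx² − (Σx)² = 367220 − 338724 = 28496; nΣy² − (Σy)² = 71841 − 67081 = 4760
r = -10990 / √(28496 × 4760) = -10990 / 11646.4999 ≈ -0.9436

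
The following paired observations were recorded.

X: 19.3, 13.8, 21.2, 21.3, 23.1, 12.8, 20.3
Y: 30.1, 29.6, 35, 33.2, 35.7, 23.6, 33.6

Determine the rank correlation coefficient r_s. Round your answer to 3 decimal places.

Rank X: 3, 2, 5, 6, 7, 1, 4
Rank Y: 3, 2, 6, 4, 7, 1, 5
d = rank(X) − rank(Y): 0, 0, -1, 2, 0, 0, -1; Σd² = 6
ρ = 1 − 6Σd² / [n(n²−1)] = 1 − 6×6 / (7×48) = 1 − 36/336 ≈ 0.893

0.893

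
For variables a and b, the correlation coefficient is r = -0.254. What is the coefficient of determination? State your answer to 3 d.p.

0.065

r² = (-0.254)² = 0.065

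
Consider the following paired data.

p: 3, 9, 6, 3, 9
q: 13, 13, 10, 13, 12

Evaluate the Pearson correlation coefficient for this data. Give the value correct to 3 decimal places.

n = 5, Σp = 30, Σq = 61, Σp² = 216, Σq² = 751, Σpq = 363
nΣpq − ΣpΣq = 1815 − 1830 = -15
nΣp² − (Σp)² = 1080 − 900 = 180; nΣq² − (Σq)² = 3755 − 3721 = 34
r = -15 / √(180 × 34) = -15 / 78.2304 ≈ -0.192

-0.192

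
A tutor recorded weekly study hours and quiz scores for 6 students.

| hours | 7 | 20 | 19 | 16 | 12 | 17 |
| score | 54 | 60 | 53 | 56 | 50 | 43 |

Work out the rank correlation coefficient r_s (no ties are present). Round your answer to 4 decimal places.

Rank hours: 1, 6, 5, 3, 2, 4
Rank score: 4, 6, 3, 5, 2, 1
d = rank(hours) − rank(score): -3, 0, 2, -2, 0, 3; Σd² = 26
ρ = 1 − 6Σd² / [n(n²−1)] = 1 − 6×26 / (6×35) = 1 − 156/210 ≈ 0.2571

0.2571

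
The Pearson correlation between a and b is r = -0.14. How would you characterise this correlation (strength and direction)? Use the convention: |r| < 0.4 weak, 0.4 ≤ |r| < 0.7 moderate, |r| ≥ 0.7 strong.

weak negative

r = -0.14 < 0 so the relationship is negative.
|r| = 0.14, which falls in the weak range.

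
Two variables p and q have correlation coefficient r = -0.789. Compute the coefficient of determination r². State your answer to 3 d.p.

r² = (-0.789)² = 0.623

0.623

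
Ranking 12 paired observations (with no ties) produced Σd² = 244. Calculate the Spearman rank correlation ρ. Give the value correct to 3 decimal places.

0.147

ρ = 1 − 6Σd² / [n(n²−1)] = 1 − 6×244 / (12×143)
  = 1 − 1464/1716 = 1 − 0.8531 ≈ 0.147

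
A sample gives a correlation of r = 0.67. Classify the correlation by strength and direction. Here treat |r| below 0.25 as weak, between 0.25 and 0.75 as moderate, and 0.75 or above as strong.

moderate positive

r = 0.67 > 0 so the relationship is positive.
|r| = 0.67, which falls in the moderate range.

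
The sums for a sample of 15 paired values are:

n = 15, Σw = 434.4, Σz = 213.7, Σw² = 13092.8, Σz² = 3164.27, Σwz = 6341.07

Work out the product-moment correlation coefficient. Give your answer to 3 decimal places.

r = (nΣwz − ΣwΣz) / √[(nΣw² − (Σw)²)(nΣz² − (Σz)²)]
Numerator: 15×6341.07 − 434.4×213.7 = 2284.77
Denominator: √[(196392 − 188703.36)(47464.05 − 45667.69)] = √[7688.64 × 1796.36] = 3716.3914
r = 2284.77 / 3716.3914 ≈ 0.615

0.615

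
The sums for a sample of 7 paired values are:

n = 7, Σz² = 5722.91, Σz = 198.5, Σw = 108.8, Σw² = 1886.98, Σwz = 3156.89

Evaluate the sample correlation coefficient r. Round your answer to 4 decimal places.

r = (nΣwz − ΣwΣz) / √[(nΣw² − (Σw)²)(nΣz² − (Σz)²)]
Numerator: 7×3156.89 − 108.8×198.5 = 501.43
Denominator: √[(13208.86 − 11837.44)(40060.37 − 39402.25)] = √[1371.42 × 658.12] = 950.0310
r = 501.43 / 950.0310 ≈ 0.5278

0.5278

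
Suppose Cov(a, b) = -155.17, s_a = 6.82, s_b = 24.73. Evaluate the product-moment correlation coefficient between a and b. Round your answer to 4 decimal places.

r = Cov(a,b) / (s_a · s_b) = -155.17 / (6.82 × 24.73)
  = -155.17 / 168.6586 ≈ -0.9200

-0.9200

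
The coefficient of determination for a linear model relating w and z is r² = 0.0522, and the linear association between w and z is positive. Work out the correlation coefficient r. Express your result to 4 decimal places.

0.2285

|r| = √0.0522 = 0.2285
The association is positive, so r = 0.2285.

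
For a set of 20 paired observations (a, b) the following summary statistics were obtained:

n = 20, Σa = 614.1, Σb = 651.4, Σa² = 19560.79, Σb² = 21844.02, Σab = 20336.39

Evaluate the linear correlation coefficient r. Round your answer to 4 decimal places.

0.5038

r = (nΣab − ΣaΣb) / √[(nΣa² − (Σa)²)(nΣb² − (Σb)²)]
Numerator: 20×20336.39 − 614.1×651.4 = 6703.06
Denominator: √[(391215.8 − 377118.81)(436880.4 − 424321.96)] = √[14096.99 × 12558.44] = 13305.4952
r = 6703.06 / 13305.4952 ≈ 0.5038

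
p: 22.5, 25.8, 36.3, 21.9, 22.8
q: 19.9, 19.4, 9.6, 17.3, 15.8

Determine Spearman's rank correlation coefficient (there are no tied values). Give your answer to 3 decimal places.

Rank p: 2, 4, 5, 1, 3
Rank q: 5, 4, 1, 3, 2
d = rank(p) − rank(q): -3, 0, 4, -2, 1; Σd² = 30
ρ = 1 − 6Σd² / [n(n²−1)] = 1 − 6×30 / (5×24) = 1 − 180/120 ≈ -0.500

-0.500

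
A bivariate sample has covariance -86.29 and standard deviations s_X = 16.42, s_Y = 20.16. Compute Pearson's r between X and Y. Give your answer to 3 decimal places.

-0.261

r = Cov(X,Y) / (s_X · s_Y) = -86.29 / (16.42 × 20.16)
  = -86.29 / 331.0272 ≈ -0.261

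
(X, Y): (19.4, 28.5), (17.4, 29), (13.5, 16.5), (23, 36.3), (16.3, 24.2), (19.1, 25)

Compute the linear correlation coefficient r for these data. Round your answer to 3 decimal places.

n = 6, ΣX = 108.7, ΣY = 159.5, ΣX² = 2020.87, ΣY² = 4453.83, ΣXY = 2987.11
nΣXY − ΣXΣY = 17922.66 − 17337.65 = 585.01
nΣX² − (ΣX)² = 12125.22 − 11815.69 = 309.53; nΣY² − (ΣY)² = 26722.98 − 25440.25 = 1282.73
r = 585.01 / √(309.53 × 1282.73) = 585.01 / 630.1138 ≈ 0.928

0.928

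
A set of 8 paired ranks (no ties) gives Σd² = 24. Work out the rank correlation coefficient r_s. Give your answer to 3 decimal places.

ρ = 1 − 6Σd² / [n(n²−1)] = 1 − 6×24 / (8×63)
  = 1 − 144/504 = 1 − 0.2857 ≈ 0.714

0.714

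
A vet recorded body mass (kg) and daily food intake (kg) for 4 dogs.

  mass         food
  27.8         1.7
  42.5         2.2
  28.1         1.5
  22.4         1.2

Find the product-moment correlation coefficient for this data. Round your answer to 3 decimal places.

0.965

n = 4, Σx = 120.8, Σy = 6.6, Σx² = 3870.46, Σy² = 11.42, Σxy = 209.79
nΣxy − ΣxΣy = 839.16 − 797.28 = 41.88
nΣx² − (Σx)² = 15481.84 − 14592.64 = 889.2; nΣy² − (Σy)² = 45.68 − 43.56 = 2.12
r = 41.88 / √(889.2 × 2.12) = 41.88 / 43.4178 ≈ 0.965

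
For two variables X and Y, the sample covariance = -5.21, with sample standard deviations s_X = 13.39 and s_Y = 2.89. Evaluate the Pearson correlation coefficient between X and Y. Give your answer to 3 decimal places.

-0.135

r = Cov(X,Y) / (s_X · s_Y) = -5.21 / (13.39 × 2.89)
  = -5.21 / 38.6971 ≈ -0.135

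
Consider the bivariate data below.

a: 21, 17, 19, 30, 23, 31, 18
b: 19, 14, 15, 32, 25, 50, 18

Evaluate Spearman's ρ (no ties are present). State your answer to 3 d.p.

Rank a: 4, 1, 3, 6, 5, 7, 2
Rank b: 4, 1, 2, 6, 5, 7, 3
d = rank(a) − rank(b): 0, 0, 1, 0, 0, 0, -1; Σd² = 2
ρ = 1 − 6Σd² / [n(n²−1)] = 1 − 6×2 / (7×48) = 1 − 12/336 ≈ 0.964

0.964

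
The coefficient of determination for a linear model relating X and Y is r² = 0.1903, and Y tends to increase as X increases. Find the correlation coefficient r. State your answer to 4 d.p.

|r| = √0.1903 = 0.4362
The association is positive, so r = 0.4362.

0.4362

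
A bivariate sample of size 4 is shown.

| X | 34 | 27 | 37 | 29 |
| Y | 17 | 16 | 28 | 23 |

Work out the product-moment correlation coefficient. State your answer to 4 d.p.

n = 4, ΣX = 127, ΣY = 84, ΣX² = 4095, ΣY² = 1858, ΣXY = 2713
nΣXY − ΣXΣY = 10852 − 10668 = 184
nΣX² − (ΣX)² = 16380 − 16129 = 251; nΣY² − (ΣY)² = 7432 − 7056 = 376
r = 184 / √(251 × 376) = 184 / 307.2068 ≈ 0.5989

0.5989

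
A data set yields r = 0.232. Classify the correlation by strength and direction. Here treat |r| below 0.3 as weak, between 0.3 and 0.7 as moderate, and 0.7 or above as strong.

r = 0.232 > 0 so the relationship is positive.
|r| = 0.232, which falls in the weak range.

weak positive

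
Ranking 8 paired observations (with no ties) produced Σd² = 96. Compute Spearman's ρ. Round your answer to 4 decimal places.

-0.1429

ρ = 1 − 6Σd² / [n(n²−1)] = 1 − 6×96 / (8×63)
  = 1 − 576/504 = 1 − 1.14286 ≈ -0.1429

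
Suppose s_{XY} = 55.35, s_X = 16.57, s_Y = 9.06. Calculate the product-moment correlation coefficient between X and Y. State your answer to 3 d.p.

0.369

r = Cov(X,Y) / (s_X · s_Y) = 55.35 / (16.57 × 9.06)
  = 55.35 / 150.1242 ≈ 0.369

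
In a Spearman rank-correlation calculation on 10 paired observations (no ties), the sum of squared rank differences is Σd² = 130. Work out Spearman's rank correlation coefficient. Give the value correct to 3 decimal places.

0.212

ρ = 1 − 6Σd² / [n(n²−1)] = 1 − 6×130 / (10×99)
  = 1 − 780/990 = 1 − 0.7879 ≈ 0.212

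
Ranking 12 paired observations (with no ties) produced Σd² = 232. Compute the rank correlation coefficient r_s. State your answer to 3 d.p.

0.189

ρ = 1 − 6Σd² / [n(n²−1)] = 1 − 6×232 / (12×143)
  = 1 − 1392/1716 = 1 − 0.8112 ≈ 0.189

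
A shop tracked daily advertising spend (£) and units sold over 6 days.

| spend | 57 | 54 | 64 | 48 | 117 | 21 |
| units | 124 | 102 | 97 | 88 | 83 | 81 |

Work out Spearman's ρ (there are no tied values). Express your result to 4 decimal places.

0.2571

Rank spend: 4, 3, 5, 2, 6, 1
Rank units: 6, 5, 4, 3, 2, 1
d = rank(spend) − rank(units): -2, -2, 1, -1, 4, 0; Σd² = 26
ρ = 1 − 6Σd² / [n(n²−1)] = 1 − 6×26 / (6×35) = 1 − 156/210 ≈ 0.2571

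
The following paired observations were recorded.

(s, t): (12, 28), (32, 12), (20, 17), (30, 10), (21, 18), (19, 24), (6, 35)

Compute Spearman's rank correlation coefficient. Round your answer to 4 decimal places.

-0.9286

Rank s: 2, 7, 4, 6, 5, 3, 1
Rank t: 6, 2, 3, 1, 4, 5, 7
d = rank(s) − rank(t): -4, 5, 1, 5, 1, -2, -6; Σd² = 108
ρ = 1 − 6Σd² / [n(n²−1)] = 1 − 6×108 / (7×48) = 1 − 648/336 ≈ -0.9286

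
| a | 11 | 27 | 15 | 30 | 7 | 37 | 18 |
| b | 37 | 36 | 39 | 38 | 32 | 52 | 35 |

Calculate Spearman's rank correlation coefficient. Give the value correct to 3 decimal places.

Rank a: 2, 5, 3, 6, 1, 7, 4
Rank b: 4, 3, 6, 5, 1, 7, 2
d = rank(a) − rank(b): -2, 2, -3, 1, 0, 0, 2; Σd² = 22
ρ = 1 − 6Σd² / [n(n²−1)] = 1 − 6×22 / (7×48) = 1 − 132/336 ≈ 0.607

0.607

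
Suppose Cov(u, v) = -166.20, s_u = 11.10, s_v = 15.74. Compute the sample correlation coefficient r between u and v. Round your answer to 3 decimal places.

r = Cov(u,v) / (s_u · s_v) = -166.20 / (11.10 × 15.74)
  = -166.20 / 174.7140 ≈ -0.951

-0.951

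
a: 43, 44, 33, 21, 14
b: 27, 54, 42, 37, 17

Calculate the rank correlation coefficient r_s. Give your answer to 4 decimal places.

0.7000

Rank a: 4, 5, 3, 2, 1
Rank b: 2, 5, 4, 3, 1
d = rank(a) − rank(b): 2, 0, -1, -1, 0; Σd² = 6
ρ = 1 − 6Σd² / [n(n²−1)] = 1 − 6×6 / (5×24) = 1 − 36/120 ≈ 0.7000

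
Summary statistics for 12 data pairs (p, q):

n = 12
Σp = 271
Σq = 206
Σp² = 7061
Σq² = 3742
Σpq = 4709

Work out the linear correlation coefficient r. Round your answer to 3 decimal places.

0.129

r = (nΣpq − ΣpΣq) / √[(nΣp² − (Σp)²)(nΣq² − (Σq)²)]
Numerator: 12×4709 − 271×206 = 682
Denominator: √[(84732 − 73441)(44904 − 42436)] = √[11291 × 2468] = 5278.8434
r = 682 / 5278.8434 ≈ 0.129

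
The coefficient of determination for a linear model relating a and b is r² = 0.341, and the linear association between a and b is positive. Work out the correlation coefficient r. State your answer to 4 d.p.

|r| = √0.341 = 0.5840
The association is positive, so r = 0.5840.

0.5840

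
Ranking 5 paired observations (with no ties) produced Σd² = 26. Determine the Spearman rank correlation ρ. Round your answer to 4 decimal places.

ρ = 1 − 6Σd² / [n(n²−1)] = 1 − 6×26 / (5×24)
  = 1 − 156/120 = 1 − 1.30000 ≈ -0.3000

-0.3000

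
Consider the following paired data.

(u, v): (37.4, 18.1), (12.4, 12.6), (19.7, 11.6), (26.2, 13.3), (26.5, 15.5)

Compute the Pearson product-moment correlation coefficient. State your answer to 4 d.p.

0.8647

n = 5, Σu = 122.2, Σv = 71.1, Σu² = 3329.3, Σv² = 1038.07, Σuv = 1820.91
nΣuv − ΣuΣv = 9104.55 − 8688.42 = 416.13
nΣu² − (Σu)² = 16646.5 − 14932.84 = 1713.66; nΣv² − (Σv)² = 5190.35 − 5055.21 = 135.14
r = 416.13 / √(1713.66 × 135.14) = 416.13 / 481.2318 ≈ 0.8647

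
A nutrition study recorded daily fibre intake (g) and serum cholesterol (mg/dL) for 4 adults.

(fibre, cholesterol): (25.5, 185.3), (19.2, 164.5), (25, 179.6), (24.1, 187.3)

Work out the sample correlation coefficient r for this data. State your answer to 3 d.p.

0.904

n = 4, Σx = 93.8, Σy = 716.7, Σx² = 2224.7, Σy² = 128733.79, Σxy = 16887.48
nΣxy − ΣxΣy = 67549.92 − 67226.46 = 323.46
nΣx² − (Σx)² = 8898.8 − 8798.44 = 100.36; nΣy² − (Σy)² = 514935.16 − 513658.89 = 1276.27
r = 323.46 / √(100.36 × 1276.27) = 323.46 / 357.8917 ≈ 0.904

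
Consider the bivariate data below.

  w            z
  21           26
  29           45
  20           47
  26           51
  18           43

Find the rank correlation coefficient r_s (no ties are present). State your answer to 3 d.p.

Rank w: 3, 5, 2, 4, 1
Rank z: 1, 3, 4, 5, 2
d = rank(w) − rank(z): 2, 2, -2, -1, -1; Σd² = 14
ρ = 1 − 6Σd² / [n(n²−1)] = 1 − 6×14 / (5×24) = 1 − 84/120 ≈ 0.300

0.300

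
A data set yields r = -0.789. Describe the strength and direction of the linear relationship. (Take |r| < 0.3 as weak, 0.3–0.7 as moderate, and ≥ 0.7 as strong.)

r = -0.789 < 0 so the relationship is negative.
|r| = 0.789, which falls in the strong range.

strong negative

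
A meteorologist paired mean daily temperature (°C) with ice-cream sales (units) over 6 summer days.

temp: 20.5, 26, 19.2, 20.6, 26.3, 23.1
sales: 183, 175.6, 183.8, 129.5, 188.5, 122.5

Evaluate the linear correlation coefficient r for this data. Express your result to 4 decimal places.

n = 6, Σx = 135.7, Σy = 982.9, Σx² = 3114.55, Σy² = 165415.55, Σxy = 22301.06
nΣxy − ΣxΣy = 133806.36 − 133379.53 = 426.83
nΣx² − (Σx)² = 18687.3 − 18414.49 = 272.81; nΣy² − (Σy)² = 992493.3 − 966092.41 = 26400.89
r = 426.83 / √(272.81 × 26400.89) = 426.83 / 2683.7337 ≈ 0.1590

0.1590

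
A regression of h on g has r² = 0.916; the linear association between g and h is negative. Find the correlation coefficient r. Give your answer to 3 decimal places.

-0.957

|r| = √0.916 = 0.957
The association is negative, so r = −0.957.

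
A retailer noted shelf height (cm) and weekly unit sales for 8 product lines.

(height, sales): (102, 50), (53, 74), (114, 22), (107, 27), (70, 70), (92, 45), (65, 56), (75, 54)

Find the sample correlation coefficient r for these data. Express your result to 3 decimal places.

n = 8, Σx = 678, Σy = 398, Σx² = 60872, Σy² = 22166, Σxy = 31149
nΣxy − ΣxΣy = 249192 − 269844 = -20652
nΣx² − (Σx)² = 486976 − 459684 = 27292; nΣy² − (Σy)² = 177328 − 158404 = 18924
r = -20652 / √(27292 × 18924) = -20652 / 22726.0601 ≈ -0.909

-0.909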